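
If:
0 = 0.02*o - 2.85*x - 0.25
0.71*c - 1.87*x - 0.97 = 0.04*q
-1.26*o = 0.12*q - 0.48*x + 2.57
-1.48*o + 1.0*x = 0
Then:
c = -0.06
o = -0.06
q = -21.14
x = -0.09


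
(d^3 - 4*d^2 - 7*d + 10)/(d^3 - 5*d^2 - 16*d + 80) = (d^2 + d - 2)/(d^2 - 16)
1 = 1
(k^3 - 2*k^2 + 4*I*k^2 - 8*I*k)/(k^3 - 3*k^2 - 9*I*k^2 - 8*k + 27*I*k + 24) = (k^3 + k^2*(-2 + 4*I) - 8*I*k)/(k^3 + k^2*(-3 - 9*I) + k*(-8 + 27*I) + 24)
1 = 1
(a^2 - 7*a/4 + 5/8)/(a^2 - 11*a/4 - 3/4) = (-8*a^2 + 14*a - 5)/(2*(-4*a^2 + 11*a + 3))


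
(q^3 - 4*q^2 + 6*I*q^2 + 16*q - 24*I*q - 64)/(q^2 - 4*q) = q + 6*I + 16/q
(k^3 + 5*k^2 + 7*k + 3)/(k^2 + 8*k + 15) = (k^2 + 2*k + 1)/(k + 5)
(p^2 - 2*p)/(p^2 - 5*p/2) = 2*(p - 2)/(2*p - 5)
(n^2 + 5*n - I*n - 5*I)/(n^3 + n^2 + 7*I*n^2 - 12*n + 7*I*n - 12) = (n^2 + n*(5 - I) - 5*I)/(n^3 + n^2*(1 + 7*I) + n*(-12 + 7*I) - 12)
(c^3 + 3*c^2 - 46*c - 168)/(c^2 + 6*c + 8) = (c^2 - c - 42)/(c + 2)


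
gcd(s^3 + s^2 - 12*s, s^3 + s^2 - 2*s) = s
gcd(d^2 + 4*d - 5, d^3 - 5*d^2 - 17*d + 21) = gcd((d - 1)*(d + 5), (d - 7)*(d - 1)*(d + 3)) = d - 1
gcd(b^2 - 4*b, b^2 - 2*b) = b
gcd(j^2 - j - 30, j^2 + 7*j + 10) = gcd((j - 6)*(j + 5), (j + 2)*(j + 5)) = j + 5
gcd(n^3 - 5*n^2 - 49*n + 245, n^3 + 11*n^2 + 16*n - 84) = n + 7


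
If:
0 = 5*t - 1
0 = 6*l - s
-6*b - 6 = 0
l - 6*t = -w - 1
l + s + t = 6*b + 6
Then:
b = -1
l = -1/35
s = -6/35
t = 1/5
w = 8/35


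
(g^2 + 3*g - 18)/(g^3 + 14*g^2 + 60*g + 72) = (g - 3)/(g^2 + 8*g + 12)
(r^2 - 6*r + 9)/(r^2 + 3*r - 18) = (r - 3)/(r + 6)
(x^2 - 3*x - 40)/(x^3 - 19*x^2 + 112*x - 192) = (x + 5)/(x^2 - 11*x + 24)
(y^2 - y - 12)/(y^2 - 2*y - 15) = (y - 4)/(y - 5)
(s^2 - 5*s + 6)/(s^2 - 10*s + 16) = (s - 3)/(s - 8)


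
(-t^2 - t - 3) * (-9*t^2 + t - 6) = 9*t^4 + 8*t^3 + 32*t^2 + 3*t + 18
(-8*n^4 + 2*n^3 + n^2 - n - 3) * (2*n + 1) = -16*n^5 - 4*n^4 + 4*n^3 - n^2 - 7*n - 3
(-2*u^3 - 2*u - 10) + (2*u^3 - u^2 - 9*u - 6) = -u^2 - 11*u - 16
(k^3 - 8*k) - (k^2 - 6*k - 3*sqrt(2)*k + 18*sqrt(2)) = k^3 - k^2 - 2*k + 3*sqrt(2)*k - 18*sqrt(2)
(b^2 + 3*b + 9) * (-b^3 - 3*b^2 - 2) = -b^5 - 6*b^4 - 18*b^3 - 29*b^2 - 6*b - 18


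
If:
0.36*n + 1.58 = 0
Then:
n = -4.39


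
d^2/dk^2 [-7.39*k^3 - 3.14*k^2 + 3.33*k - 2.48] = -44.34*k - 6.28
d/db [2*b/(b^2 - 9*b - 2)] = 2*(-b^2 - 2)/(b^4 - 18*b^3 + 77*b^2 + 36*b + 4)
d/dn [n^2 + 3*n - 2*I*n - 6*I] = 2*n + 3 - 2*I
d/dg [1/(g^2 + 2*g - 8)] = 2*(-g - 1)/(g^2 + 2*g - 8)^2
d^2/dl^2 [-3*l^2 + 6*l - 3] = -6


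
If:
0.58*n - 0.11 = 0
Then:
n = 0.19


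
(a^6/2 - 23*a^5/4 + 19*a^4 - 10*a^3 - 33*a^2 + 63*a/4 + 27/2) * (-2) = -a^6 + 23*a^5/2 - 38*a^4 + 20*a^3 + 66*a^2 - 63*a/2 - 27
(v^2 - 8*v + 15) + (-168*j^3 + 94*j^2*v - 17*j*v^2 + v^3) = -168*j^3 + 94*j^2*v - 17*j*v^2 + v^3 + v^2 - 8*v + 15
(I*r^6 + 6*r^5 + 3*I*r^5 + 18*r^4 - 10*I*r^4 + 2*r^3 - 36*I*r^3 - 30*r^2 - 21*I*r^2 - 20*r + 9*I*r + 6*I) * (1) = I*r^6 + 6*r^5 + 3*I*r^5 + 18*r^4 - 10*I*r^4 + 2*r^3 - 36*I*r^3 - 30*r^2 - 21*I*r^2 - 20*r + 9*I*r + 6*I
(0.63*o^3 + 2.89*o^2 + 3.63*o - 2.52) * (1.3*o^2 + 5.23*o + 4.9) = 0.819*o^5 + 7.0519*o^4 + 22.9207*o^3 + 29.8699*o^2 + 4.6074*o - 12.348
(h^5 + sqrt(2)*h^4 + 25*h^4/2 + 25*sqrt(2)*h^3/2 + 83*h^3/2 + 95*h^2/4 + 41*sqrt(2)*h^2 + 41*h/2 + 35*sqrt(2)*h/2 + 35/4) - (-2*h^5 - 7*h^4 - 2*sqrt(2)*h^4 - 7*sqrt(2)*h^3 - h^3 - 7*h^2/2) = 3*h^5 + 3*sqrt(2)*h^4 + 39*h^4/2 + 39*sqrt(2)*h^3/2 + 85*h^3/2 + 109*h^2/4 + 41*sqrt(2)*h^2 + 41*h/2 + 35*sqrt(2)*h/2 + 35/4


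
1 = 1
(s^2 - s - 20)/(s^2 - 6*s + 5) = (s + 4)/(s - 1)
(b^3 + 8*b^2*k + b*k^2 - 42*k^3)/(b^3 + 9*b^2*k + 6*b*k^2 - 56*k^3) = (b + 3*k)/(b + 4*k)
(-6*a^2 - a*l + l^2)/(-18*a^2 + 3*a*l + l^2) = (2*a + l)/(6*a + l)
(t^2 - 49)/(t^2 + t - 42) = (t - 7)/(t - 6)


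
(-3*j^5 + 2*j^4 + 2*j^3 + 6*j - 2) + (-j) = -3*j^5 + 2*j^4 + 2*j^3 + 5*j - 2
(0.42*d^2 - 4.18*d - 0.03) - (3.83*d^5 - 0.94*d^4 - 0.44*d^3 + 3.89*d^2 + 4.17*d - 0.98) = -3.83*d^5 + 0.94*d^4 + 0.44*d^3 - 3.47*d^2 - 8.35*d + 0.95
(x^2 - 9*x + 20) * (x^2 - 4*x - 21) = x^4 - 13*x^3 + 35*x^2 + 109*x - 420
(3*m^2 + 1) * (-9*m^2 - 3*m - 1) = -27*m^4 - 9*m^3 - 12*m^2 - 3*m - 1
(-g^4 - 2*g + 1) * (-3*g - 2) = 3*g^5 + 2*g^4 + 6*g^2 + g - 2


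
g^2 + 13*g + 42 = (g + 6)*(g + 7)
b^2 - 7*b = b*(b - 7)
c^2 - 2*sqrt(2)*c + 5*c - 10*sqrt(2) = (c + 5)*(c - 2*sqrt(2))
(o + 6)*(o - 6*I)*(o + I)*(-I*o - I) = -I*o^4 - 5*o^3 - 7*I*o^3 - 35*o^2 - 12*I*o^2 - 30*o - 42*I*o - 36*I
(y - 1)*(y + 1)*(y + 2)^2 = y^4 + 4*y^3 + 3*y^2 - 4*y - 4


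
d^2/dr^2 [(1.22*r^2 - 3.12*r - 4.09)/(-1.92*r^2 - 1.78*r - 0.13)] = (31.34208*r^3 + 92.291328*r^2 + 79.195392*r + 22.390612)/(7.077888*r^6 + 19.685376*r^5 + 19.68768*r^4 + 8.30548*r^3 + 1.33302*r^2 + 0.090246*r + 0.002197)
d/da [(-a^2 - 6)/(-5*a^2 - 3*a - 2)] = (3*a^2 - 56*a - 18)/(25*a^4 + 30*a^3 + 29*a^2 + 12*a + 4)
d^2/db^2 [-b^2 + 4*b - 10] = -2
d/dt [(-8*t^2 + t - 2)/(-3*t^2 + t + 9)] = (-5*t^2 - 156*t + 11)/(9*t^4 - 6*t^3 - 53*t^2 + 18*t + 81)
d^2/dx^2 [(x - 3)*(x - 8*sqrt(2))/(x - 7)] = 8*(7 - 8*sqrt(2))/(x^3 - 21*x^2 + 147*x - 343)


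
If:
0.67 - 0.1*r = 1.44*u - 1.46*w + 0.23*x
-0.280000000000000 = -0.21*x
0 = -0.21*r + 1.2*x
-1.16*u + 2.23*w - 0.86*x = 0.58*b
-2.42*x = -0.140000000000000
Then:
No Solution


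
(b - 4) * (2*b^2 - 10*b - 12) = 2*b^3 - 18*b^2 + 28*b + 48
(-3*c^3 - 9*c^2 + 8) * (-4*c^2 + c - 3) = 12*c^5 + 33*c^4 - 5*c^2 + 8*c - 24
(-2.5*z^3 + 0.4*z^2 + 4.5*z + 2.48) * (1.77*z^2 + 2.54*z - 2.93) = -4.425*z^5 - 5.642*z^4 + 16.306*z^3 + 14.6476*z^2 - 6.8858*z - 7.2664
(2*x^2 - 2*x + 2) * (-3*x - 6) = -6*x^3 - 6*x^2 + 6*x - 12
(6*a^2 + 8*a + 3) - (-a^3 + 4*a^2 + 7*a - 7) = a^3 + 2*a^2 + a + 10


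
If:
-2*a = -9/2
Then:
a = 9/4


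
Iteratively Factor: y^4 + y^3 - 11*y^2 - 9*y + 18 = (y - 3)*(y^3 + 4*y^2 + y - 6) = (y - 3)*(y - 1)*(y^2 + 5*y + 6) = (y - 3)*(y - 1)*(y + 3)*(y + 2)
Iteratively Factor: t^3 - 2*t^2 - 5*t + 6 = (t + 2)*(t^2 - 4*t + 3) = (t - 1)*(t + 2)*(t - 3)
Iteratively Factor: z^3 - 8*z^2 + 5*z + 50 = (z + 2)*(z^2 - 10*z + 25) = (z - 5)*(z + 2)*(z - 5)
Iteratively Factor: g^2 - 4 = (g + 2)*(g - 2)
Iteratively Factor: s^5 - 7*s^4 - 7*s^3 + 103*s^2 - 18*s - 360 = (s - 5)*(s^4 - 2*s^3 - 17*s^2 + 18*s + 72) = (s - 5)*(s + 2)*(s^3 - 4*s^2 - 9*s + 36) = (s - 5)*(s + 2)*(s + 3)*(s^2 - 7*s + 12) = (s - 5)*(s - 4)*(s + 2)*(s + 3)*(s - 3)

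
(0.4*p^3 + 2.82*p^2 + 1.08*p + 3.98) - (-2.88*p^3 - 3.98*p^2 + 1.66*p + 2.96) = 3.28*p^3 + 6.8*p^2 - 0.58*p + 1.02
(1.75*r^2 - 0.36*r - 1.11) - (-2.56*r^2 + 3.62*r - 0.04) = 4.31*r^2 - 3.98*r - 1.07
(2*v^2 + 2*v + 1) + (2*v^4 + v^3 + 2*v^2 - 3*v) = 2*v^4 + v^3 + 4*v^2 - v + 1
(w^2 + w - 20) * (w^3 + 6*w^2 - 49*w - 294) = w^5 + 7*w^4 - 63*w^3 - 463*w^2 + 686*w + 5880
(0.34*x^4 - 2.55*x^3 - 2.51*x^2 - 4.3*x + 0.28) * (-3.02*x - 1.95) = -1.0268*x^5 + 7.038*x^4 + 12.5527*x^3 + 17.8805*x^2 + 7.5394*x - 0.546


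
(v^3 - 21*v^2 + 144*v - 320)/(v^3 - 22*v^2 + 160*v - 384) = (v - 5)/(v - 6)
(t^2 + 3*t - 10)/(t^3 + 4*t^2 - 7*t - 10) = 1/(t + 1)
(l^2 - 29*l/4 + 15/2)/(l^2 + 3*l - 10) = (4*l^2 - 29*l + 30)/(4*(l^2 + 3*l - 10))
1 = 1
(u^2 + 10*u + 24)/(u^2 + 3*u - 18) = (u + 4)/(u - 3)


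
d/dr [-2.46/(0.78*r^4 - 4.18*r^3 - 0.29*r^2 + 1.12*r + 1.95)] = (7.6752*r^3 - 30.8484*r^2 - 1.4268*r + 2.7552)/(0.78*r^4 - 4.18*r^3 - 0.29*r^2 + 1.12*r + 1.95)^2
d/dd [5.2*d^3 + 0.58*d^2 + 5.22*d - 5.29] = 15.6*d^2 + 1.16*d + 5.22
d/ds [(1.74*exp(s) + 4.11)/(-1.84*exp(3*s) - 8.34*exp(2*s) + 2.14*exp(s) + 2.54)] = (6.4032*exp(3*s) + 37.1988*exp(2*s) + 68.5548*exp(s) - 4.3758)*exp(s)/(3.3856*exp(6*s) + 30.6912*exp(5*s) + 61.6804*exp(4*s) - 45.0424*exp(3*s) - 37.7876*exp(2*s) + 10.8712*exp(s) + 6.4516)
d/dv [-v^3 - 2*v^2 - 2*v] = -3*v^2 - 4*v - 2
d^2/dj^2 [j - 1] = 0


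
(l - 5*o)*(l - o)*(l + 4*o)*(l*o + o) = l^4*o - 2*l^3*o^2 + l^3*o - 19*l^2*o^3 - 2*l^2*o^2 + 20*l*o^4 - 19*l*o^3 + 20*o^4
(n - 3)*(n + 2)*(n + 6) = n^3 + 5*n^2 - 12*n - 36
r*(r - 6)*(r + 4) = r^3 - 2*r^2 - 24*r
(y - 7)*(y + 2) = y^2 - 5*y - 14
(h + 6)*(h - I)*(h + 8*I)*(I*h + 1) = I*h^4 - 6*h^3 + 6*I*h^3 - 36*h^2 + 15*I*h^2 + 8*h + 90*I*h + 48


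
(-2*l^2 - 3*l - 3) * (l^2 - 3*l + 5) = -2*l^4 + 3*l^3 - 4*l^2 - 6*l - 15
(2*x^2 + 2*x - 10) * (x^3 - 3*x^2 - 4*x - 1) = 2*x^5 - 4*x^4 - 24*x^3 + 20*x^2 + 38*x + 10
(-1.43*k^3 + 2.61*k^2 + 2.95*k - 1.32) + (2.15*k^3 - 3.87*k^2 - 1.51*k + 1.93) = 0.72*k^3 - 1.26*k^2 + 1.44*k + 0.61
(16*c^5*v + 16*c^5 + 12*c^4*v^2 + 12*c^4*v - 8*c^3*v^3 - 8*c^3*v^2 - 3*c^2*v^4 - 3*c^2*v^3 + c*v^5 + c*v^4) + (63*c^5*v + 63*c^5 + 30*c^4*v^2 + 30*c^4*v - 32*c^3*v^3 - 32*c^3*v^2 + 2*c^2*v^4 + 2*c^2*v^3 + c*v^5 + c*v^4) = 79*c^5*v + 79*c^5 + 42*c^4*v^2 + 42*c^4*v - 40*c^3*v^3 - 40*c^3*v^2 - c^2*v^4 - c^2*v^3 + 2*c*v^5 + 2*c*v^4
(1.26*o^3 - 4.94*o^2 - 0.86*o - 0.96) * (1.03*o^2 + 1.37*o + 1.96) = 1.2978*o^5 - 3.362*o^4 - 5.184*o^3 - 11.8494*o^2 - 3.0008*o - 1.8816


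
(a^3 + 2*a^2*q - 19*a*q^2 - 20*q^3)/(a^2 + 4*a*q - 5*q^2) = (-a^2 + 3*a*q + 4*q^2)/(-a + q)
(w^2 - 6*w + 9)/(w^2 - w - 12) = (-w^2 + 6*w - 9)/(-w^2 + w + 12)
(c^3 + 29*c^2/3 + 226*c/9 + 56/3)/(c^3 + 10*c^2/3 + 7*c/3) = (c^2 + 22*c/3 + 8)/(c*(c + 1))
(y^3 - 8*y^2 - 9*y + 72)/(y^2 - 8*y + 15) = (y^2 - 5*y - 24)/(y - 5)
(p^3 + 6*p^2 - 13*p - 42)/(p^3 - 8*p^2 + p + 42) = (p + 7)/(p - 7)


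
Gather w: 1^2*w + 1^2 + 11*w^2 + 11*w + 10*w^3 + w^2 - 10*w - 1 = 10*w^3 + 12*w^2 + 2*w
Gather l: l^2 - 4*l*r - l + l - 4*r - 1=l^2 - 4*l*r - 4*r - 1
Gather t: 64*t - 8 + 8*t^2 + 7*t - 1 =8*t^2 + 71*t - 9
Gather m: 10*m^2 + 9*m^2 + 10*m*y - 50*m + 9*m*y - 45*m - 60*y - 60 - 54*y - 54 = 19*m^2 + m*(19*y - 95) - 114*y - 114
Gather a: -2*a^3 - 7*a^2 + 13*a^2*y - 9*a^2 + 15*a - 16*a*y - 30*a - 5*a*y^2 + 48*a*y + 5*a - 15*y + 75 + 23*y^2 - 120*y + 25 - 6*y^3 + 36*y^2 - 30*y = -2*a^3 + a^2*(13*y - 16) + a*(-5*y^2 + 32*y - 10) - 6*y^3 + 59*y^2 - 165*y + 100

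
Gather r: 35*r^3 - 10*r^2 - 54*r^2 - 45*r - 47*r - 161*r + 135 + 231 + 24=35*r^3 - 64*r^2 - 253*r + 390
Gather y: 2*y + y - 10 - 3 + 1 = 3*y - 12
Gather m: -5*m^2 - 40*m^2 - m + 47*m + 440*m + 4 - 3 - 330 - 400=-45*m^2 + 486*m - 729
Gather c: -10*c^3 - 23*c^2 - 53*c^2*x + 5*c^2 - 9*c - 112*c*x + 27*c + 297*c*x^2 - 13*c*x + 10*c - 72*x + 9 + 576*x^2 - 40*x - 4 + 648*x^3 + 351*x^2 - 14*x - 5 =-10*c^3 + c^2*(-53*x - 18) + c*(297*x^2 - 125*x + 28) + 648*x^3 + 927*x^2 - 126*x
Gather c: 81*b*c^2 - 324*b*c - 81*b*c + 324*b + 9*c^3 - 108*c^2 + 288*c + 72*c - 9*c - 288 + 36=324*b + 9*c^3 + c^2*(81*b - 108) + c*(351 - 405*b) - 252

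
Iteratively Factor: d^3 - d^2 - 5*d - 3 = (d + 1)*(d^2 - 2*d - 3) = (d - 3)*(d + 1)*(d + 1)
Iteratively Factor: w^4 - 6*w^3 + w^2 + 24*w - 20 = (w - 2)*(w^3 - 4*w^2 - 7*w + 10) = (w - 2)*(w + 2)*(w^2 - 6*w + 5) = (w - 2)*(w - 1)*(w + 2)*(w - 5)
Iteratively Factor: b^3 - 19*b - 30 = (b + 2)*(b^2 - 2*b - 15) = (b - 5)*(b + 2)*(b + 3)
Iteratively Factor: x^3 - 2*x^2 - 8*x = (x)*(x^2 - 2*x - 8) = x*(x + 2)*(x - 4)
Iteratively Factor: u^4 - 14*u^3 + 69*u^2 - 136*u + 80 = (u - 5)*(u^3 - 9*u^2 + 24*u - 16) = (u - 5)*(u - 4)*(u^2 - 5*u + 4) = (u - 5)*(u - 4)^2*(u - 1)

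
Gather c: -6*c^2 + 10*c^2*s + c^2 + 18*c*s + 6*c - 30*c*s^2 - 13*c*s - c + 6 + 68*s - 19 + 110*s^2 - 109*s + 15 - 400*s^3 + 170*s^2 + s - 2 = c^2*(10*s - 5) + c*(-30*s^2 + 5*s + 5) - 400*s^3 + 280*s^2 - 40*s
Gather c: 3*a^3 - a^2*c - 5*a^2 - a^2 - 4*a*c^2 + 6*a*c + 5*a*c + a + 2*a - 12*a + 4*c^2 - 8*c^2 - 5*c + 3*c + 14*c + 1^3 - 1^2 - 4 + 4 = 3*a^3 - 6*a^2 - 9*a + c^2*(-4*a - 4) + c*(-a^2 + 11*a + 12)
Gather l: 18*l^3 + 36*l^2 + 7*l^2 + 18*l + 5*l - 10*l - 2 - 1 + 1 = 18*l^3 + 43*l^2 + 13*l - 2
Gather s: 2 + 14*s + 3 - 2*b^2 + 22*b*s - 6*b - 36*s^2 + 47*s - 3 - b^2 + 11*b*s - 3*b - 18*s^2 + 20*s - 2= -3*b^2 - 9*b - 54*s^2 + s*(33*b + 81)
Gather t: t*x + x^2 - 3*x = t*x + x^2 - 3*x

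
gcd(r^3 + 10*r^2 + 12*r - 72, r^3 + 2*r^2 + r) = 1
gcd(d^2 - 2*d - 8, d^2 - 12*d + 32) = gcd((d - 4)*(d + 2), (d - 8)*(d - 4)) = d - 4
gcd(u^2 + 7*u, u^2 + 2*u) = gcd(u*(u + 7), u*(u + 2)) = u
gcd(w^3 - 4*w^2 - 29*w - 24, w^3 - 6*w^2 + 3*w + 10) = w + 1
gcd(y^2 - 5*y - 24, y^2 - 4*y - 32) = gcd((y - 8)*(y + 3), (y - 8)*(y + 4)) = y - 8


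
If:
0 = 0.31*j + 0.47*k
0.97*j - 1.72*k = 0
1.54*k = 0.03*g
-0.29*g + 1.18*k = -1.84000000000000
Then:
No Solution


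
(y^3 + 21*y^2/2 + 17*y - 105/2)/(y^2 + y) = (2*y^3 + 21*y^2 + 34*y - 105)/(2*y*(y + 1))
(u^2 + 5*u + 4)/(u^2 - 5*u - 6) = (u + 4)/(u - 6)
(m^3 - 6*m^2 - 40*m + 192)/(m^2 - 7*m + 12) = (m^2 - 2*m - 48)/(m - 3)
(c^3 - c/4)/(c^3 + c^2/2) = (c - 1/2)/c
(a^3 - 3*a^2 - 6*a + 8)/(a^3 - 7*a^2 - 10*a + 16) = (a - 4)/(a - 8)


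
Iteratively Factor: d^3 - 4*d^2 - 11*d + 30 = (d - 2)*(d^2 - 2*d - 15) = (d - 5)*(d - 2)*(d + 3)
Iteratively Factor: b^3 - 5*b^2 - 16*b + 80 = (b - 4)*(b^2 - b - 20) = (b - 4)*(b + 4)*(b - 5)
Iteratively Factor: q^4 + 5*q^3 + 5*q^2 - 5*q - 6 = (q + 2)*(q^3 + 3*q^2 - q - 3) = (q + 2)*(q + 3)*(q^2 - 1) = (q - 1)*(q + 2)*(q + 3)*(q + 1)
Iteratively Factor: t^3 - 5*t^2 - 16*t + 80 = (t - 4)*(t^2 - t - 20) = (t - 5)*(t - 4)*(t + 4)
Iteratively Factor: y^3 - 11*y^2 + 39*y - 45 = (y - 3)*(y^2 - 8*y + 15) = (y - 3)^2*(y - 5)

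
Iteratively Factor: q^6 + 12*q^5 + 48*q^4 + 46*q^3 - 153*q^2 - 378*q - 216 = (q + 1)*(q^5 + 11*q^4 + 37*q^3 + 9*q^2 - 162*q - 216) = (q + 1)*(q + 3)*(q^4 + 8*q^3 + 13*q^2 - 30*q - 72) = (q + 1)*(q + 3)^2*(q^3 + 5*q^2 - 2*q - 24) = (q - 2)*(q + 1)*(q + 3)^2*(q^2 + 7*q + 12) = (q - 2)*(q + 1)*(q + 3)^2*(q + 4)*(q + 3)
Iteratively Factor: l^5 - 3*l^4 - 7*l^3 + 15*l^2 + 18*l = (l + 1)*(l^4 - 4*l^3 - 3*l^2 + 18*l) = (l + 1)*(l + 2)*(l^3 - 6*l^2 + 9*l) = l*(l + 1)*(l + 2)*(l^2 - 6*l + 9) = l*(l - 3)*(l + 1)*(l + 2)*(l - 3)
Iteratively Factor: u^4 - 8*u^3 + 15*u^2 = (u)*(u^3 - 8*u^2 + 15*u) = u*(u - 3)*(u^2 - 5*u) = u*(u - 5)*(u - 3)*(u)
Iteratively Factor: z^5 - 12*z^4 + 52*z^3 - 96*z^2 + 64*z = (z - 4)*(z^4 - 8*z^3 + 20*z^2 - 16*z) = z*(z - 4)*(z^3 - 8*z^2 + 20*z - 16) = z*(z - 4)^2*(z^2 - 4*z + 4) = z*(z - 4)^2*(z - 2)*(z - 2)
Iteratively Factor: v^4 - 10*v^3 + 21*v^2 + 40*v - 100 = (v - 5)*(v^3 - 5*v^2 - 4*v + 20) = (v - 5)*(v + 2)*(v^2 - 7*v + 10) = (v - 5)^2*(v + 2)*(v - 2)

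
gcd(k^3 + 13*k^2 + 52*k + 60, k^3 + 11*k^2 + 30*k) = k^2 + 11*k + 30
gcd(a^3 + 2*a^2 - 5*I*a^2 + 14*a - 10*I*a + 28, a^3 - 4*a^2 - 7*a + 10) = a + 2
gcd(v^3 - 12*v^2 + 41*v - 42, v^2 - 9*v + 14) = v^2 - 9*v + 14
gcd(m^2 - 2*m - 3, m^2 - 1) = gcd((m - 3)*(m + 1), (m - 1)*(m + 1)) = m + 1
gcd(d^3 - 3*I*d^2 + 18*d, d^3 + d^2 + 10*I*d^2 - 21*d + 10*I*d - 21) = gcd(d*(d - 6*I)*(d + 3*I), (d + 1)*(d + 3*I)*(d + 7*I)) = d + 3*I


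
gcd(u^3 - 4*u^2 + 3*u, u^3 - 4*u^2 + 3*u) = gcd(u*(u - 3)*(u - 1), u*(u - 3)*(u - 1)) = u^3 - 4*u^2 + 3*u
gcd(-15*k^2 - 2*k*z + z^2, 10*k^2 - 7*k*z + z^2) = -5*k + z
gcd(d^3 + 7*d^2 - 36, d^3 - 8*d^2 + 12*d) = d - 2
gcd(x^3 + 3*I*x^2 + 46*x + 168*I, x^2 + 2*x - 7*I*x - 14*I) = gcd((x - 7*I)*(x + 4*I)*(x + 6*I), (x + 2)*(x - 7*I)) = x - 7*I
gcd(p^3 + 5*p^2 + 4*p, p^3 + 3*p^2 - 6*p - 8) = p^2 + 5*p + 4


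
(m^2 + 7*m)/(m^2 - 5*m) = (m + 7)/(m - 5)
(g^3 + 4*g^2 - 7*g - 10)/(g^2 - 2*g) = g + 6 + 5/g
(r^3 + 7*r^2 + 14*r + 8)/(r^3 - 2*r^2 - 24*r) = (r^2 + 3*r + 2)/(r*(r - 6))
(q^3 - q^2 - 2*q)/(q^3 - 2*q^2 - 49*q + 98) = q*(q + 1)/(q^2 - 49)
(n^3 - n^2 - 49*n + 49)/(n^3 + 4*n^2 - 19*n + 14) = (n - 7)/(n - 2)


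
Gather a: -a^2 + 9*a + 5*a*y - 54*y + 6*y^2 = -a^2 + a*(5*y + 9) + 6*y^2 - 54*y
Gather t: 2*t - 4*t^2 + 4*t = -4*t^2 + 6*t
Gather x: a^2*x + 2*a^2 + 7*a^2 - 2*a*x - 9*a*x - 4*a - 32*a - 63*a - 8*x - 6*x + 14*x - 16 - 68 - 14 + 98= 9*a^2 - 99*a + x*(a^2 - 11*a)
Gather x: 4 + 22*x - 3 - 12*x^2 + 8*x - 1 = -12*x^2 + 30*x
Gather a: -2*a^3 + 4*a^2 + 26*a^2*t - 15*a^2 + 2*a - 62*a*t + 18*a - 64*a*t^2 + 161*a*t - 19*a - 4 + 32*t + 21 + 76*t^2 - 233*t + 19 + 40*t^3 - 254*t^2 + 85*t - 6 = -2*a^3 + a^2*(26*t - 11) + a*(-64*t^2 + 99*t + 1) + 40*t^3 - 178*t^2 - 116*t + 30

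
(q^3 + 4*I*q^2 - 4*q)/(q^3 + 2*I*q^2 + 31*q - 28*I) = q*(q^2 + 4*I*q - 4)/(q^3 + 2*I*q^2 + 31*q - 28*I)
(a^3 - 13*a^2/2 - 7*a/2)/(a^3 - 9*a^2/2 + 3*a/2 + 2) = a*(a - 7)/(a^2 - 5*a + 4)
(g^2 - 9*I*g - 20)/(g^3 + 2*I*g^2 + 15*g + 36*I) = (g - 5*I)/(g^2 + 6*I*g - 9)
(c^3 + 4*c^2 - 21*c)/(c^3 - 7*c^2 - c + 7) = c*(c^2 + 4*c - 21)/(c^3 - 7*c^2 - c + 7)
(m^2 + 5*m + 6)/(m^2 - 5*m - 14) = (m + 3)/(m - 7)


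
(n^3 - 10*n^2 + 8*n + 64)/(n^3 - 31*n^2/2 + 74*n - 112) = 2*(n + 2)/(2*n - 7)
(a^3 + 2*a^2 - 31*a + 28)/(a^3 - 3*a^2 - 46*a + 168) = (a - 1)/(a - 6)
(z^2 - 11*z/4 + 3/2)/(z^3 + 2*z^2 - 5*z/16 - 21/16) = 4*(z - 2)/(4*z^2 + 11*z + 7)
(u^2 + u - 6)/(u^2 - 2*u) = (u + 3)/u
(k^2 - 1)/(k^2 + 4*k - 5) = (k + 1)/(k + 5)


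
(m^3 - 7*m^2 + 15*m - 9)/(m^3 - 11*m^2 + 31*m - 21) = (m - 3)/(m - 7)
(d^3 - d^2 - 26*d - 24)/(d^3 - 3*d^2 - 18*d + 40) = (d^2 - 5*d - 6)/(d^2 - 7*d + 10)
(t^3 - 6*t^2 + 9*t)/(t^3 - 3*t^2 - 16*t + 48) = t*(t - 3)/(t^2 - 16)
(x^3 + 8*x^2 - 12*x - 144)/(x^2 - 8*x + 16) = (x^2 + 12*x + 36)/(x - 4)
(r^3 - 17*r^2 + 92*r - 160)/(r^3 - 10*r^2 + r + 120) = (r - 4)/(r + 3)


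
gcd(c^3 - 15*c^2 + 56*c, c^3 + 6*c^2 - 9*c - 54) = 1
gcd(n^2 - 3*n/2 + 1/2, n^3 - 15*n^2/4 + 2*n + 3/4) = n - 1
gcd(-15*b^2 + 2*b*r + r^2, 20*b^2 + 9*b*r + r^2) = 5*b + r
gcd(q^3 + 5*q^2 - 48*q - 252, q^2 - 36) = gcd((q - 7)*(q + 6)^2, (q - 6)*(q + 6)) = q + 6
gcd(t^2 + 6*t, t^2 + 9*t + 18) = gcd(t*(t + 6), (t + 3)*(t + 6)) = t + 6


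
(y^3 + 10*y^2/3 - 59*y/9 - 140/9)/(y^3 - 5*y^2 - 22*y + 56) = (9*y^2 - 6*y - 35)/(9*(y^2 - 9*y + 14))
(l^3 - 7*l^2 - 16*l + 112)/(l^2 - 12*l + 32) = (l^2 - 3*l - 28)/(l - 8)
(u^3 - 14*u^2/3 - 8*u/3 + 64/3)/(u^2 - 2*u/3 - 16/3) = u - 4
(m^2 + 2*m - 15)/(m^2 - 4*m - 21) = (-m^2 - 2*m + 15)/(-m^2 + 4*m + 21)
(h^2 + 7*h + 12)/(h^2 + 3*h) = (h + 4)/h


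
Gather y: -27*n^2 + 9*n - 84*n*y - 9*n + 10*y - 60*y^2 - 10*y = -27*n^2 - 84*n*y - 60*y^2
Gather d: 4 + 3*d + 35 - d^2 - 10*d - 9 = -d^2 - 7*d + 30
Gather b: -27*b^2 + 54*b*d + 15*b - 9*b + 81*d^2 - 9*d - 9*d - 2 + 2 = -27*b^2 + b*(54*d + 6) + 81*d^2 - 18*d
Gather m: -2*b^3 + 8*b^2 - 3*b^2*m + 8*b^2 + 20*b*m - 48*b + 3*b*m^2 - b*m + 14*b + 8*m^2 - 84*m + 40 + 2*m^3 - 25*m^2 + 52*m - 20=-2*b^3 + 16*b^2 - 34*b + 2*m^3 + m^2*(3*b - 17) + m*(-3*b^2 + 19*b - 32) + 20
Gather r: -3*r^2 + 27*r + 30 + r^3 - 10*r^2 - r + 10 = r^3 - 13*r^2 + 26*r + 40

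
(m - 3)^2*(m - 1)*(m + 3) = m^4 - 4*m^3 - 6*m^2 + 36*m - 27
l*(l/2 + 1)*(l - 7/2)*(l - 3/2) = l^4/2 - 3*l^3/2 - 19*l^2/8 + 21*l/4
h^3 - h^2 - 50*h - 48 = (h - 8)*(h + 1)*(h + 6)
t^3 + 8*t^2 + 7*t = t*(t + 1)*(t + 7)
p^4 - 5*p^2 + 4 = (p - 2)*(p - 1)*(p + 1)*(p + 2)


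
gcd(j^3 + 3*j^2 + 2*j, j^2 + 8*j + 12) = j + 2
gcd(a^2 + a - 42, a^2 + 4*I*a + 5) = 1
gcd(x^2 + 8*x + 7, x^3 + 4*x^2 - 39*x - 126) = x + 7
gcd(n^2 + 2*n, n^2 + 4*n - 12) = 1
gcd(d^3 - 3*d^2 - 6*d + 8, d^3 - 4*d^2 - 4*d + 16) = d^2 - 2*d - 8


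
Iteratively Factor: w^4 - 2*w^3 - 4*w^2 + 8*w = (w + 2)*(w^3 - 4*w^2 + 4*w) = w*(w + 2)*(w^2 - 4*w + 4) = w*(w - 2)*(w + 2)*(w - 2)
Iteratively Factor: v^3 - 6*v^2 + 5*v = (v - 1)*(v^2 - 5*v) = (v - 5)*(v - 1)*(v)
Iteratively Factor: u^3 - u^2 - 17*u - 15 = (u + 1)*(u^2 - 2*u - 15) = (u - 5)*(u + 1)*(u + 3)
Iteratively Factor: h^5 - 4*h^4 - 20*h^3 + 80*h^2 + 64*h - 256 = (h - 2)*(h^4 - 2*h^3 - 24*h^2 + 32*h + 128) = (h - 2)*(h + 2)*(h^3 - 4*h^2 - 16*h + 64) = (h - 4)*(h - 2)*(h + 2)*(h^2 - 16) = (h - 4)^2*(h - 2)*(h + 2)*(h + 4)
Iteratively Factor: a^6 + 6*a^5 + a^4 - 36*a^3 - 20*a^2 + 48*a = (a - 1)*(a^5 + 7*a^4 + 8*a^3 - 28*a^2 - 48*a) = (a - 1)*(a + 2)*(a^4 + 5*a^3 - 2*a^2 - 24*a) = (a - 2)*(a - 1)*(a + 2)*(a^3 + 7*a^2 + 12*a) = (a - 2)*(a - 1)*(a + 2)*(a + 4)*(a^2 + 3*a) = a*(a - 2)*(a - 1)*(a + 2)*(a + 4)*(a + 3)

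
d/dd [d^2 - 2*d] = 2*d - 2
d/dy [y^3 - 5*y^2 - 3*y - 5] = 3*y^2 - 10*y - 3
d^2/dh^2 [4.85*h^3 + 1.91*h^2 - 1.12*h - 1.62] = 29.1*h + 3.82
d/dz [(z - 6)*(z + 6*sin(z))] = z + (z - 6)*(6*cos(z) + 1) + 6*sin(z)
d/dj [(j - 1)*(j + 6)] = 2*j + 5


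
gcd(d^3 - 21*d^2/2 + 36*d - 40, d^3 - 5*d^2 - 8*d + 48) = d^2 - 8*d + 16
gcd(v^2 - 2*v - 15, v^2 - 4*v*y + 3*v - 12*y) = v + 3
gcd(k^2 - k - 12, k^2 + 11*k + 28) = 1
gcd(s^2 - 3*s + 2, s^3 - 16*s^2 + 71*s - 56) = s - 1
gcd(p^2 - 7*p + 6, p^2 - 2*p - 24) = p - 6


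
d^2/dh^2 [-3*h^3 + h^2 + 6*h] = 2 - 18*h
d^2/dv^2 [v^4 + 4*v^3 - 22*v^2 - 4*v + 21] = 12*v^2 + 24*v - 44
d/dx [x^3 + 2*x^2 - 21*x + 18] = 3*x^2 + 4*x - 21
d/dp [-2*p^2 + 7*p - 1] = 7 - 4*p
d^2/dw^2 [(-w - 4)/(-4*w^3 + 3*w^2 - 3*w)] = 6*(16*w^5 + 116*w^4 - 129*w^3 + 84*w^2 - 36*w + 12)/(w^3*(64*w^6 - 144*w^5 + 252*w^4 - 243*w^3 + 189*w^2 - 81*w + 27))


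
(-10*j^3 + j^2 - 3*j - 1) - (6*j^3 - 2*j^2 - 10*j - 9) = -16*j^3 + 3*j^2 + 7*j + 8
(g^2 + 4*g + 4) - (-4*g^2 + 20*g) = 5*g^2 - 16*g + 4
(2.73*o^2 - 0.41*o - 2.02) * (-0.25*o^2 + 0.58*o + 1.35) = -0.6825*o^4 + 1.6859*o^3 + 3.9527*o^2 - 1.7251*o - 2.727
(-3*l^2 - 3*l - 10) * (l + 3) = -3*l^3 - 12*l^2 - 19*l - 30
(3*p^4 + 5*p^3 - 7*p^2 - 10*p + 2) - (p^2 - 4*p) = 3*p^4 + 5*p^3 - 8*p^2 - 6*p + 2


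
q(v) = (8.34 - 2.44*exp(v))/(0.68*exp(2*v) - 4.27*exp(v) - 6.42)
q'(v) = (8.34 - 2.44*exp(v))*(-1.36*exp(2*v) + 4.27*exp(v))/(0.68*exp(2*v) - 4.27*exp(v) - 6.42)^2 - 2.44*exp(v)/(0.68*exp(2*v) - 4.27*exp(v) - 6.42) = (1.6592*exp(2*v) - 11.3424*exp(v) + 51.2766)*exp(v)/(0.4624*exp(4*v) - 5.8072*exp(3*v) + 9.5017*exp(2*v) + 54.8268*exp(v) + 41.2164)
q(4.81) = -0.03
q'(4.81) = 0.03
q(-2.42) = -1.20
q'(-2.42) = 0.10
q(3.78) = -0.09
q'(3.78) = 0.10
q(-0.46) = -0.77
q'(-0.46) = 0.36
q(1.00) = -0.13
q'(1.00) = 0.53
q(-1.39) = -1.04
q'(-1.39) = 0.22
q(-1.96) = -1.14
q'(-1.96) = 0.14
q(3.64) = -0.10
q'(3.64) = 0.12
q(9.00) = 0.00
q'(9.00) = 0.00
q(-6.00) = -1.30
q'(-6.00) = 0.00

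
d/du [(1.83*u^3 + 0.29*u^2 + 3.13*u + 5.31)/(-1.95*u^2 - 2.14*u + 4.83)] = (-3.5685*u^4 - 7.8324*u^3 + 31.9996*u^2 + 23.5104*u + 26.4813)/(3.8025*u^4 + 8.346*u^3 - 14.2574*u^2 - 20.6724*u + 23.3289)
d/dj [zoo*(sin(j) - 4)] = zoo*cos(j)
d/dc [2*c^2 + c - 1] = 4*c + 1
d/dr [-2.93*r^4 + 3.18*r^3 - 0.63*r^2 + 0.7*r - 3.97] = -11.72*r^3 + 9.54*r^2 - 1.26*r + 0.7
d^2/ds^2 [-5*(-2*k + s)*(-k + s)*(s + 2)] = 30*k - 30*s - 20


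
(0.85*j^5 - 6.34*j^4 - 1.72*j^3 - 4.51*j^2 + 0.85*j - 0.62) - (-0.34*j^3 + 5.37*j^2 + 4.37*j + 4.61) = 0.85*j^5 - 6.34*j^4 - 1.38*j^3 - 9.88*j^2 - 3.52*j - 5.23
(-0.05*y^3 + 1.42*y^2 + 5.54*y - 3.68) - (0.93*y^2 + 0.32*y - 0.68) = -0.05*y^3 + 0.49*y^2 + 5.22*y - 3.0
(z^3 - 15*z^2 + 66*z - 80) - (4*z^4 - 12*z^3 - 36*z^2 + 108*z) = -4*z^4 + 13*z^3 + 21*z^2 - 42*z - 80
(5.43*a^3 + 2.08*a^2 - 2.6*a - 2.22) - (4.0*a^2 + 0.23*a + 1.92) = 5.43*a^3 - 1.92*a^2 - 2.83*a - 4.14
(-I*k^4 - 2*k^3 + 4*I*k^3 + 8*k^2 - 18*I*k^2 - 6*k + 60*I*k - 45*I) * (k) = -I*k^5 - 2*k^4 + 4*I*k^4 + 8*k^3 - 18*I*k^3 - 6*k^2 + 60*I*k^2 - 45*I*k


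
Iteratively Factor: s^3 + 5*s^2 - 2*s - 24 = (s + 3)*(s^2 + 2*s - 8) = (s + 3)*(s + 4)*(s - 2)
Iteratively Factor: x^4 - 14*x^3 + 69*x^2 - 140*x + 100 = (x - 2)*(x^3 - 12*x^2 + 45*x - 50) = (x - 5)*(x - 2)*(x^2 - 7*x + 10) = (x - 5)*(x - 2)^2*(x - 5)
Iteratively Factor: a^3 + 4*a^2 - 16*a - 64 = (a - 4)*(a^2 + 8*a + 16) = (a - 4)*(a + 4)*(a + 4)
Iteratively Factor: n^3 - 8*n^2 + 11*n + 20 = (n - 4)*(n^2 - 4*n - 5) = (n - 5)*(n - 4)*(n + 1)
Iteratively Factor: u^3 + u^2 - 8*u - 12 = (u + 2)*(u^2 - u - 6) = (u - 3)*(u + 2)*(u + 2)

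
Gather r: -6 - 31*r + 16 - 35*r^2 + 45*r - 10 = -35*r^2 + 14*r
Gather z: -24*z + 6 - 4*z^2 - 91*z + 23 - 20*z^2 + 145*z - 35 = -24*z^2 + 30*z - 6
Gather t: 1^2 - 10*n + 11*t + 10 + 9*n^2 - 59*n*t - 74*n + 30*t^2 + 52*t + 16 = 9*n^2 - 84*n + 30*t^2 + t*(63 - 59*n) + 27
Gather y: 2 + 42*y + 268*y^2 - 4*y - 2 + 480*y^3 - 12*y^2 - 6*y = 480*y^3 + 256*y^2 + 32*y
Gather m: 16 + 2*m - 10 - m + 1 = m + 7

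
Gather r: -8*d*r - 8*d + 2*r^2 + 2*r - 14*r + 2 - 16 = -8*d + 2*r^2 + r*(-8*d - 12) - 14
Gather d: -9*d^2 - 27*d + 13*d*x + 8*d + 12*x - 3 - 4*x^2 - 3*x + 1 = -9*d^2 + d*(13*x - 19) - 4*x^2 + 9*x - 2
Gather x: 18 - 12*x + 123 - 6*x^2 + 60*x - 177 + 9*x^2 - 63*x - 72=3*x^2 - 15*x - 108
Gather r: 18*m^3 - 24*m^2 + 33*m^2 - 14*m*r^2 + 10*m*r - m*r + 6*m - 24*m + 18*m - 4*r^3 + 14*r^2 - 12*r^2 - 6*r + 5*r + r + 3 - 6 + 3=18*m^3 + 9*m^2 + 9*m*r - 4*r^3 + r^2*(2 - 14*m)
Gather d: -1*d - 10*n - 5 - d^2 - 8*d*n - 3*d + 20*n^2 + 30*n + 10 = -d^2 + d*(-8*n - 4) + 20*n^2 + 20*n + 5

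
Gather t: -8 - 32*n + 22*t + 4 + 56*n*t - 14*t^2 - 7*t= -32*n - 14*t^2 + t*(56*n + 15) - 4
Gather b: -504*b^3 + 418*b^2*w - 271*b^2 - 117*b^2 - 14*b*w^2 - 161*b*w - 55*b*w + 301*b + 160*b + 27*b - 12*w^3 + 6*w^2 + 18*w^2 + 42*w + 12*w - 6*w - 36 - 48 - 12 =-504*b^3 + b^2*(418*w - 388) + b*(-14*w^2 - 216*w + 488) - 12*w^3 + 24*w^2 + 48*w - 96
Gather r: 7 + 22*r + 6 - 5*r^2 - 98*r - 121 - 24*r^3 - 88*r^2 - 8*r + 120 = -24*r^3 - 93*r^2 - 84*r + 12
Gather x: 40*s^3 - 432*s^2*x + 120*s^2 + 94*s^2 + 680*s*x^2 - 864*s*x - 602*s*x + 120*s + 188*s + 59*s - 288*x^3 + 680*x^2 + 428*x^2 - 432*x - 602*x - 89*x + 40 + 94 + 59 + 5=40*s^3 + 214*s^2 + 367*s - 288*x^3 + x^2*(680*s + 1108) + x*(-432*s^2 - 1466*s - 1123) + 198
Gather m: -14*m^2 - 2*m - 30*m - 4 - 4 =-14*m^2 - 32*m - 8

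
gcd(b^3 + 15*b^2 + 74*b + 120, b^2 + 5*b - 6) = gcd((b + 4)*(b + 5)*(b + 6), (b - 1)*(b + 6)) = b + 6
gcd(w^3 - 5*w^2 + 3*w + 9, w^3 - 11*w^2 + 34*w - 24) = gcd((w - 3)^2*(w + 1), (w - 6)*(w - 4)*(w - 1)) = 1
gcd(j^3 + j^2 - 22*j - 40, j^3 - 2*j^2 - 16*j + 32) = j + 4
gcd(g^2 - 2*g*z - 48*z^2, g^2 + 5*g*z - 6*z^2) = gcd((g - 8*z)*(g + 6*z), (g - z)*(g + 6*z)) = g + 6*z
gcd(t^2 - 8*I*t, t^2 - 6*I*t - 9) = 1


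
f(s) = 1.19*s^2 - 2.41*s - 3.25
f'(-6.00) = -16.69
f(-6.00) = 54.05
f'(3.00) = 4.73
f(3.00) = 0.23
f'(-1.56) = -6.12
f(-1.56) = 3.41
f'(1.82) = 1.92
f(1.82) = -3.69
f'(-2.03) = -7.24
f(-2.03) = 6.55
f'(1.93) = 2.18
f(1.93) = -3.47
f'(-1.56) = -6.12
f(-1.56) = 3.41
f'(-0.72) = -4.12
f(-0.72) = -0.90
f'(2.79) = 4.23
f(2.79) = -0.71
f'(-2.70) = -8.84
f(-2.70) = 11.93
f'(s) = 2.38*s - 2.41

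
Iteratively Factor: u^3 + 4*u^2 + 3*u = (u)*(u^2 + 4*u + 3) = u*(u + 3)*(u + 1)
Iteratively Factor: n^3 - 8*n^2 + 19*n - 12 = (n - 1)*(n^2 - 7*n + 12) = (n - 3)*(n - 1)*(n - 4)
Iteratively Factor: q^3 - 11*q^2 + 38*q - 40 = (q - 2)*(q^2 - 9*q + 20) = (q - 4)*(q - 2)*(q - 5)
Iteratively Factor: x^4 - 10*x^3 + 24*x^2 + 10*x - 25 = (x - 1)*(x^3 - 9*x^2 + 15*x + 25) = (x - 5)*(x - 1)*(x^2 - 4*x - 5) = (x - 5)^2*(x - 1)*(x + 1)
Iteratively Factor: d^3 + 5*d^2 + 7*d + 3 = (d + 1)*(d^2 + 4*d + 3) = (d + 1)^2*(d + 3)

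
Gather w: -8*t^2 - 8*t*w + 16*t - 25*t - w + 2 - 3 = -8*t^2 - 9*t + w*(-8*t - 1) - 1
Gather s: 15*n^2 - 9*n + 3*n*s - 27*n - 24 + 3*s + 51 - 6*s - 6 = 15*n^2 - 36*n + s*(3*n - 3) + 21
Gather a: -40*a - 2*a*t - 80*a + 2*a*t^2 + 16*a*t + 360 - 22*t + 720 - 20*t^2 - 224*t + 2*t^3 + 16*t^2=a*(2*t^2 + 14*t - 120) + 2*t^3 - 4*t^2 - 246*t + 1080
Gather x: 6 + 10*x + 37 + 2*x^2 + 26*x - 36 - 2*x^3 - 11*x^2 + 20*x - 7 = -2*x^3 - 9*x^2 + 56*x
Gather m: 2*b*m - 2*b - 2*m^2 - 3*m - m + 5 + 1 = -2*b - 2*m^2 + m*(2*b - 4) + 6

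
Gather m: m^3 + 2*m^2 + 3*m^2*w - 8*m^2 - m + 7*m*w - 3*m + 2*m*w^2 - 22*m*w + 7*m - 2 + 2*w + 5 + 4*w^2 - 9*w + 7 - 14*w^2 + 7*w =m^3 + m^2*(3*w - 6) + m*(2*w^2 - 15*w + 3) - 10*w^2 + 10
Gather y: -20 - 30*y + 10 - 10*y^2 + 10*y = -10*y^2 - 20*y - 10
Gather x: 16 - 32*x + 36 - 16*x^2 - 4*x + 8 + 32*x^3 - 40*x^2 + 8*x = 32*x^3 - 56*x^2 - 28*x + 60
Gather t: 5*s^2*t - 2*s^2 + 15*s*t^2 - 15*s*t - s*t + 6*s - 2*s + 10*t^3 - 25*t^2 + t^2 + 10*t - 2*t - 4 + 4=-2*s^2 + 4*s + 10*t^3 + t^2*(15*s - 24) + t*(5*s^2 - 16*s + 8)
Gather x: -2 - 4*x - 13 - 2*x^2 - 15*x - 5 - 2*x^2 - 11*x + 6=-4*x^2 - 30*x - 14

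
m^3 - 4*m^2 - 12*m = m*(m - 6)*(m + 2)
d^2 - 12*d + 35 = (d - 7)*(d - 5)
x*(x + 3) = x^2 + 3*x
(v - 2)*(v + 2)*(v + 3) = v^3 + 3*v^2 - 4*v - 12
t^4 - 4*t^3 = t^3*(t - 4)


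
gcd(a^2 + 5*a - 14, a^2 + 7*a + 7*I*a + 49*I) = a + 7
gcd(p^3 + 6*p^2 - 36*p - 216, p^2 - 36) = p^2 - 36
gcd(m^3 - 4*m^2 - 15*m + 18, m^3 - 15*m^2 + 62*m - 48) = m^2 - 7*m + 6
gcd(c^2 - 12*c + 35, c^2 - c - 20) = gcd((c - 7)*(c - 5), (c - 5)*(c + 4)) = c - 5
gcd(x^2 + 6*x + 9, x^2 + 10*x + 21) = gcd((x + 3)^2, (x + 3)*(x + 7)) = x + 3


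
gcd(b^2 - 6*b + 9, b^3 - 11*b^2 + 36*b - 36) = b - 3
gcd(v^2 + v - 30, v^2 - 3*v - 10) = v - 5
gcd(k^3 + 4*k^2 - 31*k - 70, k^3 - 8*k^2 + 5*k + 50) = k^2 - 3*k - 10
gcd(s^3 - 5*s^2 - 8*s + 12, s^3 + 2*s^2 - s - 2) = s^2 + s - 2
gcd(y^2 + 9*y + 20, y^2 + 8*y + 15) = y + 5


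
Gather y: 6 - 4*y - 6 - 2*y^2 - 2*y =-2*y^2 - 6*y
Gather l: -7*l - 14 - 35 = -7*l - 49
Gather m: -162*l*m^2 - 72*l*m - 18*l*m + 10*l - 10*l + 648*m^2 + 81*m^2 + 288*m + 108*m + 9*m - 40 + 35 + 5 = m^2*(729 - 162*l) + m*(405 - 90*l)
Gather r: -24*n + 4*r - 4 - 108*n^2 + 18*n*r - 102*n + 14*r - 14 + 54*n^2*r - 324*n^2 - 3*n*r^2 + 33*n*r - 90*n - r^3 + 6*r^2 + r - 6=-432*n^2 - 216*n - r^3 + r^2*(6 - 3*n) + r*(54*n^2 + 51*n + 19) - 24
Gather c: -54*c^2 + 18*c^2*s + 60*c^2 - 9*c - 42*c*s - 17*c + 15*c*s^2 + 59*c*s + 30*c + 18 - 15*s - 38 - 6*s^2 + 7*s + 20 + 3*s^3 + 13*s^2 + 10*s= c^2*(18*s + 6) + c*(15*s^2 + 17*s + 4) + 3*s^3 + 7*s^2 + 2*s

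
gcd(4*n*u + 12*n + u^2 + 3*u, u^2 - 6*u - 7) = 1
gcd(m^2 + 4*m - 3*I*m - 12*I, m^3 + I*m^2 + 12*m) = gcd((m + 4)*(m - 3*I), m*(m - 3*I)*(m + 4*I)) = m - 3*I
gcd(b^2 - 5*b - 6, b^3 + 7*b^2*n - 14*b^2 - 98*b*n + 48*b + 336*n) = b - 6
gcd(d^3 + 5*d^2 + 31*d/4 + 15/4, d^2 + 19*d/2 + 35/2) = d + 5/2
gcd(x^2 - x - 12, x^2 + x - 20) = x - 4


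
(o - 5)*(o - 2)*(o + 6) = o^3 - o^2 - 32*o + 60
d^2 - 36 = (d - 6)*(d + 6)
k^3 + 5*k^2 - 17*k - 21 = (k - 3)*(k + 1)*(k + 7)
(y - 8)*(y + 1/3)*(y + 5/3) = y^3 - 6*y^2 - 139*y/9 - 40/9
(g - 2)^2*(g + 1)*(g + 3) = g^4 - 9*g^2 + 4*g + 12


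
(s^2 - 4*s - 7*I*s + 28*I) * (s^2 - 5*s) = s^4 - 9*s^3 - 7*I*s^3 + 20*s^2 + 63*I*s^2 - 140*I*s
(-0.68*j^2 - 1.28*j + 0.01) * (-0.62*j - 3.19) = 0.4216*j^3 + 2.9628*j^2 + 4.077*j - 0.0319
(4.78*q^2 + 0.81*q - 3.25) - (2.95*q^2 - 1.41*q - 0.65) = 1.83*q^2 + 2.22*q - 2.6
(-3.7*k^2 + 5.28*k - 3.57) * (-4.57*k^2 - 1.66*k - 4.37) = 16.909*k^4 - 17.9876*k^3 + 23.7191*k^2 - 17.1474*k + 15.6009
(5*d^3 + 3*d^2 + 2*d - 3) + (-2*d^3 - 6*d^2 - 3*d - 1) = 3*d^3 - 3*d^2 - d - 4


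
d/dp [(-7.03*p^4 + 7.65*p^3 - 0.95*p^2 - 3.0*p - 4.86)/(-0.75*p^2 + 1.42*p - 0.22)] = (10.545*p^5 - 35.6853*p^4 + 27.9124*p^3 - 8.648*p^2 - 6.872*p + 7.5612)/(0.5625*p^4 - 2.13*p^3 + 2.3464*p^2 - 0.6248*p + 0.0484)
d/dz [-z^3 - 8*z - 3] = -3*z^2 - 8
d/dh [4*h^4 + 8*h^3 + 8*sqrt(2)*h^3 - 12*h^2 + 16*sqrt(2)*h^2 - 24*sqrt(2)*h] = 16*h^3 + 24*h^2 + 24*sqrt(2)*h^2 - 24*h + 32*sqrt(2)*h - 24*sqrt(2)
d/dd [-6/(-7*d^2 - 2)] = -84*d/(7*d^2 + 2)^2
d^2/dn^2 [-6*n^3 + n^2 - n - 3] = 2 - 36*n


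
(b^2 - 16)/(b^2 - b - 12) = (b + 4)/(b + 3)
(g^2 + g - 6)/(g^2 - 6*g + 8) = (g + 3)/(g - 4)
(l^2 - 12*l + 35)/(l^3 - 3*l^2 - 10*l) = (l - 7)/(l*(l + 2))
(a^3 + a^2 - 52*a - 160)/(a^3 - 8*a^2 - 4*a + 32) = (a^2 + 9*a + 20)/(a^2 - 4)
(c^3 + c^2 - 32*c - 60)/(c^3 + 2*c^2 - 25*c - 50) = (c - 6)/(c - 5)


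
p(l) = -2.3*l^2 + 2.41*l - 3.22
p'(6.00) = -25.19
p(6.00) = -71.56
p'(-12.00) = 57.61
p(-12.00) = -363.34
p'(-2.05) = 11.84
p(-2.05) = -17.83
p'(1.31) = -3.62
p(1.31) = -4.01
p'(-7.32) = 36.08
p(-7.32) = -144.10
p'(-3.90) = 20.35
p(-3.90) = -47.60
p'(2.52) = -9.18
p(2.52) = -11.75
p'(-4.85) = 24.72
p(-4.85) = -69.01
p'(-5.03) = 25.55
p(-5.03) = -73.53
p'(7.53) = -32.23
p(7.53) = -115.48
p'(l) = 2.41 - 4.6*l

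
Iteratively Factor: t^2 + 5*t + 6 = (t + 3)*(t + 2)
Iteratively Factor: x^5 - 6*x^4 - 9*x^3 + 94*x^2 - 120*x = (x)*(x^4 - 6*x^3 - 9*x^2 + 94*x - 120) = x*(x - 2)*(x^3 - 4*x^2 - 17*x + 60) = x*(x - 5)*(x - 2)*(x^2 + x - 12) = x*(x - 5)*(x - 2)*(x + 4)*(x - 3)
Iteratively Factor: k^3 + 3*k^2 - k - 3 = (k + 3)*(k^2 - 1) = (k + 1)*(k + 3)*(k - 1)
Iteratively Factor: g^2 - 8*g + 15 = (g - 5)*(g - 3)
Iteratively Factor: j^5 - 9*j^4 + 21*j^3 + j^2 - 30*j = (j)*(j^4 - 9*j^3 + 21*j^2 + j - 30) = j*(j + 1)*(j^3 - 10*j^2 + 31*j - 30) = j*(j - 5)*(j + 1)*(j^2 - 5*j + 6) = j*(j - 5)*(j - 3)*(j + 1)*(j - 2)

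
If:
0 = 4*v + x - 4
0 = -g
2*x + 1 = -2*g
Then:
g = 0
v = 9/8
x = -1/2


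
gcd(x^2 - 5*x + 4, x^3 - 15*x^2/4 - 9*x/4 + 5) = x^2 - 5*x + 4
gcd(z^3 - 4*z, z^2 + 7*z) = z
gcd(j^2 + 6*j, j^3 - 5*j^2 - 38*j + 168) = j + 6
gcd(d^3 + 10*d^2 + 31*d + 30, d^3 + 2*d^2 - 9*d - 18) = d^2 + 5*d + 6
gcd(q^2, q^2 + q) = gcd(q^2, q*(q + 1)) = q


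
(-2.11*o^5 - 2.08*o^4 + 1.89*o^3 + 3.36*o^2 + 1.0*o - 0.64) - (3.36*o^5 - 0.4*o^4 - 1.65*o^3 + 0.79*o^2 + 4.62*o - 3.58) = -5.47*o^5 - 1.68*o^4 + 3.54*o^3 + 2.57*o^2 - 3.62*o + 2.94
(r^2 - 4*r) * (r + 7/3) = r^3 - 5*r^2/3 - 28*r/3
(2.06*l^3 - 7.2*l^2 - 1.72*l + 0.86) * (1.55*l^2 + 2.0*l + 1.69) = 3.193*l^5 - 7.04*l^4 - 13.5846*l^3 - 14.275*l^2 - 1.1868*l + 1.4534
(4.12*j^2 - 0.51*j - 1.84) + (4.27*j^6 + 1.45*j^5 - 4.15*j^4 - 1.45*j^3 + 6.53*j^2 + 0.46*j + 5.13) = 4.27*j^6 + 1.45*j^5 - 4.15*j^4 - 1.45*j^3 + 10.65*j^2 - 0.05*j + 3.29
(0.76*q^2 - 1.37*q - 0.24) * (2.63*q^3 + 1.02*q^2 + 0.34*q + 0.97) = 1.9988*q^5 - 2.8279*q^4 - 1.7702*q^3 + 0.0265999999999999*q^2 - 1.4105*q - 0.2328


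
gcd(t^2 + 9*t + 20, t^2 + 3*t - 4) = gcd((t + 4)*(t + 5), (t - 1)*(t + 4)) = t + 4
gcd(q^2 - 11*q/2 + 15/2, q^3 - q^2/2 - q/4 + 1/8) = 1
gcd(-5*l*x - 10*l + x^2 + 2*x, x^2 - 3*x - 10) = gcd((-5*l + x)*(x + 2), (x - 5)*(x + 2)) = x + 2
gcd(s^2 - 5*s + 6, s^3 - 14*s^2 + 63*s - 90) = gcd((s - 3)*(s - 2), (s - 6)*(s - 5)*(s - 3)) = s - 3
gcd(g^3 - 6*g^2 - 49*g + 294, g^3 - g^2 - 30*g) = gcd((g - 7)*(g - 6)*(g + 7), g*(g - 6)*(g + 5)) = g - 6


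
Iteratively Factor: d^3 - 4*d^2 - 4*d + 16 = (d + 2)*(d^2 - 6*d + 8) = (d - 4)*(d + 2)*(d - 2)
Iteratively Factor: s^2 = (s)*(s)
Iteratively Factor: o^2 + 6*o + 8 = (o + 4)*(o + 2)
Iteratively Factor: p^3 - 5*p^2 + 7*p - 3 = (p - 1)*(p^2 - 4*p + 3) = (p - 3)*(p - 1)*(p - 1)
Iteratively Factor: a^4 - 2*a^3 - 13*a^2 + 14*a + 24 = (a + 3)*(a^3 - 5*a^2 + 2*a + 8) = (a - 4)*(a + 3)*(a^2 - a - 2) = (a - 4)*(a - 2)*(a + 3)*(a + 1)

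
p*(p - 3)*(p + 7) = p^3 + 4*p^2 - 21*p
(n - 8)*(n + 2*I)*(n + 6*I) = n^3 - 8*n^2 + 8*I*n^2 - 12*n - 64*I*n + 96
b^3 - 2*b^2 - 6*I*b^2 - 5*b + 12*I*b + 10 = (b - 2)*(b - 5*I)*(b - I)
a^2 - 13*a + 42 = (a - 7)*(a - 6)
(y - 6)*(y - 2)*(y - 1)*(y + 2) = y^4 - 7*y^3 + 2*y^2 + 28*y - 24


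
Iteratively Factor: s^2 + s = (s + 1)*(s)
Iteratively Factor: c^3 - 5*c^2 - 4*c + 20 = (c + 2)*(c^2 - 7*c + 10) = (c - 5)*(c + 2)*(c - 2)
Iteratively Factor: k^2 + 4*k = (k)*(k + 4)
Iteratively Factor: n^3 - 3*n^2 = (n)*(n^2 - 3*n) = n^2*(n - 3)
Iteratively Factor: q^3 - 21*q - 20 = (q + 1)*(q^2 - q - 20) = (q - 5)*(q + 1)*(q + 4)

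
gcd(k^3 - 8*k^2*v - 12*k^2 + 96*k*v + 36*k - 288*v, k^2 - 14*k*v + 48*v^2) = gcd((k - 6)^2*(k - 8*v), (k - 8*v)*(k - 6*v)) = -k + 8*v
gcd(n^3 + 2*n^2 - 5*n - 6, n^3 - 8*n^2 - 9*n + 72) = n + 3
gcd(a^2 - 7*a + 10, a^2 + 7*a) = 1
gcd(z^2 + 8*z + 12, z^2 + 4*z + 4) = z + 2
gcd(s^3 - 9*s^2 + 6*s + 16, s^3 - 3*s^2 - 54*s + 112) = s^2 - 10*s + 16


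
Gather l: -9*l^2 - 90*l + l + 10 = -9*l^2 - 89*l + 10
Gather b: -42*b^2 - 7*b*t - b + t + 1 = -42*b^2 + b*(-7*t - 1) + t + 1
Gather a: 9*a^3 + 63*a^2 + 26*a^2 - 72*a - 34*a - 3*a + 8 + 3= 9*a^3 + 89*a^2 - 109*a + 11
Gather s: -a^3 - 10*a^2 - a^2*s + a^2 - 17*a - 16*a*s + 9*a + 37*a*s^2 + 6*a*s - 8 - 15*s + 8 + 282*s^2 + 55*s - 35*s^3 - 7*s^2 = -a^3 - 9*a^2 - 8*a - 35*s^3 + s^2*(37*a + 275) + s*(-a^2 - 10*a + 40)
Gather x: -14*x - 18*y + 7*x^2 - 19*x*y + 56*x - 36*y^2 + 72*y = 7*x^2 + x*(42 - 19*y) - 36*y^2 + 54*y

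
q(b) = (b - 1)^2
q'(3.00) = 4.00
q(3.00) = 4.00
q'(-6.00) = -14.00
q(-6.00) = 49.00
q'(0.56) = -0.88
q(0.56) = 0.19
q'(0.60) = -0.80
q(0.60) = 0.16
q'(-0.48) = -2.96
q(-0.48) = 2.19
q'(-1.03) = -4.06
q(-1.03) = 4.12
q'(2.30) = 2.60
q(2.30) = 1.69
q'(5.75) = 9.50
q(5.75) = 22.56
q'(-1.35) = -4.70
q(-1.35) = 5.52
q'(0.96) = -0.08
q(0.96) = 0.00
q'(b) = 2*b - 2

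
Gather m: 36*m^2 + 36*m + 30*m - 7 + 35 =36*m^2 + 66*m + 28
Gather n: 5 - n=5 - n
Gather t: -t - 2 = -t - 2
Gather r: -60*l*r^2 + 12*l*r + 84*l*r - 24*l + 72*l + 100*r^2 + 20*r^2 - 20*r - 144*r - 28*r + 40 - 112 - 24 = 48*l + r^2*(120 - 60*l) + r*(96*l - 192) - 96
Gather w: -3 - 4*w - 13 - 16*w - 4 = -20*w - 20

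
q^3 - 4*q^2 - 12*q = q*(q - 6)*(q + 2)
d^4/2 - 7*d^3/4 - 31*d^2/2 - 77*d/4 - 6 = (d/2 + 1/2)*(d - 8)*(d + 1/2)*(d + 3)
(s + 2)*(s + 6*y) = s^2 + 6*s*y + 2*s + 12*y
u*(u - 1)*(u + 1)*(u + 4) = u^4 + 4*u^3 - u^2 - 4*u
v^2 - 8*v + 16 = (v - 4)^2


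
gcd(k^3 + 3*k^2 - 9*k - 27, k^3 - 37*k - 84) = k + 3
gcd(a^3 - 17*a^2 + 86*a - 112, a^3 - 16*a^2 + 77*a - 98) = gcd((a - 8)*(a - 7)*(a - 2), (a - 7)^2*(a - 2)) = a^2 - 9*a + 14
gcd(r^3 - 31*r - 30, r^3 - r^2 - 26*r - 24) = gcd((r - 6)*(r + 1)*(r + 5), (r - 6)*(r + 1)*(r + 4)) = r^2 - 5*r - 6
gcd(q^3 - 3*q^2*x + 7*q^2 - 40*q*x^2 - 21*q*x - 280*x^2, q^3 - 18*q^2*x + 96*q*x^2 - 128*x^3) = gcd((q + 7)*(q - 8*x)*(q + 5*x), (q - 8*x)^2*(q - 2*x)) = -q + 8*x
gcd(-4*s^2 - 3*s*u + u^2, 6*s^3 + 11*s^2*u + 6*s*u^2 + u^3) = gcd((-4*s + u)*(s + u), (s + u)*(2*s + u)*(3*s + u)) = s + u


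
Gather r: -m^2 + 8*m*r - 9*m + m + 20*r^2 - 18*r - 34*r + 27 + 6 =-m^2 - 8*m + 20*r^2 + r*(8*m - 52) + 33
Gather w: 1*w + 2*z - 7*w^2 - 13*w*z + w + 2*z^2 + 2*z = -7*w^2 + w*(2 - 13*z) + 2*z^2 + 4*z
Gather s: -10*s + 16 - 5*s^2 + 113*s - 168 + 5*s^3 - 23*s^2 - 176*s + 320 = 5*s^3 - 28*s^2 - 73*s + 168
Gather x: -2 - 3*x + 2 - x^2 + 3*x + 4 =4 - x^2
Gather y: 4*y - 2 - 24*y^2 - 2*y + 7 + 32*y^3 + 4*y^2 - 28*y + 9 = 32*y^3 - 20*y^2 - 26*y + 14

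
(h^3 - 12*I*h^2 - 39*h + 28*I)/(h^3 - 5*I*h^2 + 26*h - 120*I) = (h^2 - 8*I*h - 7)/(h^2 - I*h + 30)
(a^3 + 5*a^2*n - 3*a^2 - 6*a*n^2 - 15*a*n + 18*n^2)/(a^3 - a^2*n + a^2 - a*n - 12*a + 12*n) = (a + 6*n)/(a + 4)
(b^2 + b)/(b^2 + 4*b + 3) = b/(b + 3)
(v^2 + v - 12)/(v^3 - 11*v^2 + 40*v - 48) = (v + 4)/(v^2 - 8*v + 16)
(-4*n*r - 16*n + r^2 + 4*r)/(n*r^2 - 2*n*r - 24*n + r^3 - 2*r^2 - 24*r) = (-4*n + r)/(n*r - 6*n + r^2 - 6*r)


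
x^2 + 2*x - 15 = (x - 3)*(x + 5)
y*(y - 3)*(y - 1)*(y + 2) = y^4 - 2*y^3 - 5*y^2 + 6*y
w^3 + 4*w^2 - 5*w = w*(w - 1)*(w + 5)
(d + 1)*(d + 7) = d^2 + 8*d + 7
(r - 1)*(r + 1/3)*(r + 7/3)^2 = r^4 + 4*r^3 + 2*r^2 - 140*r/27 - 49/27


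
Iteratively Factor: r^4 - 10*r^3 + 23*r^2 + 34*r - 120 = (r - 5)*(r^3 - 5*r^2 - 2*r + 24) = (r - 5)*(r - 4)*(r^2 - r - 6) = (r - 5)*(r - 4)*(r - 3)*(r + 2)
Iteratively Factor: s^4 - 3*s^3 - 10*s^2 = (s)*(s^3 - 3*s^2 - 10*s) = s*(s - 5)*(s^2 + 2*s) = s^2*(s - 5)*(s + 2)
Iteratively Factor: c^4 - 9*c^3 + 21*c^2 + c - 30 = (c + 1)*(c^3 - 10*c^2 + 31*c - 30) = (c - 2)*(c + 1)*(c^2 - 8*c + 15) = (c - 5)*(c - 2)*(c + 1)*(c - 3)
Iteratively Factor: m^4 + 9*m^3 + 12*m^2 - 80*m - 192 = (m + 4)*(m^3 + 5*m^2 - 8*m - 48) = (m - 3)*(m + 4)*(m^2 + 8*m + 16) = (m - 3)*(m + 4)^2*(m + 4)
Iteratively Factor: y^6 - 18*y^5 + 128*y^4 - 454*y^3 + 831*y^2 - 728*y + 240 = (y - 4)*(y^5 - 14*y^4 + 72*y^3 - 166*y^2 + 167*y - 60) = (y - 5)*(y - 4)*(y^4 - 9*y^3 + 27*y^2 - 31*y + 12) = (y - 5)*(y - 4)*(y - 3)*(y^3 - 6*y^2 + 9*y - 4) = (y - 5)*(y - 4)*(y - 3)*(y - 1)*(y^2 - 5*y + 4) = (y - 5)*(y - 4)*(y - 3)*(y - 1)^2*(y - 4)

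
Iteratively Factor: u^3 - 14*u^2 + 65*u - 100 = (u - 5)*(u^2 - 9*u + 20) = (u - 5)^2*(u - 4)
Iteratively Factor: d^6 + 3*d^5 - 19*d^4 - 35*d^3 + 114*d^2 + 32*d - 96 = (d + 4)*(d^5 - d^4 - 15*d^3 + 25*d^2 + 14*d - 24) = (d - 3)*(d + 4)*(d^4 + 2*d^3 - 9*d^2 - 2*d + 8) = (d - 3)*(d - 2)*(d + 4)*(d^3 + 4*d^2 - d - 4) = (d - 3)*(d - 2)*(d + 1)*(d + 4)*(d^2 + 3*d - 4) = (d - 3)*(d - 2)*(d + 1)*(d + 4)^2*(d - 1)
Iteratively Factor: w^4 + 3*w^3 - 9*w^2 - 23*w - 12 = (w + 1)*(w^3 + 2*w^2 - 11*w - 12) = (w - 3)*(w + 1)*(w^2 + 5*w + 4) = (w - 3)*(w + 1)*(w + 4)*(w + 1)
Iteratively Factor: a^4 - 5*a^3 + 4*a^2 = (a - 1)*(a^3 - 4*a^2) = (a - 4)*(a - 1)*(a^2) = a*(a - 4)*(a - 1)*(a)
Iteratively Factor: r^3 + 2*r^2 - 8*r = (r - 2)*(r^2 + 4*r) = r*(r - 2)*(r + 4)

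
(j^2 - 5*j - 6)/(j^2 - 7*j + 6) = (j + 1)/(j - 1)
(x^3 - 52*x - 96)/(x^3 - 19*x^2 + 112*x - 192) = (x^2 + 8*x + 12)/(x^2 - 11*x + 24)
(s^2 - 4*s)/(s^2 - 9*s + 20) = s/(s - 5)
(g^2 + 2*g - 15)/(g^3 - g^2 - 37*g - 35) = (g - 3)/(g^2 - 6*g - 7)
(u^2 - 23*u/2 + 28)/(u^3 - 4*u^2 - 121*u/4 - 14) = 2*(2*u - 7)/(4*u^2 + 16*u + 7)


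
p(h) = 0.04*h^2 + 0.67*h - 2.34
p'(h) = 0.08*h + 0.67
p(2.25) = -0.63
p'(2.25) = 0.85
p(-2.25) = -3.64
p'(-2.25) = 0.49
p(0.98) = -1.64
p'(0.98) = 0.75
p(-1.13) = -3.05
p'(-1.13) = 0.58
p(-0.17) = -2.45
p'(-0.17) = 0.66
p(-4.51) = -4.55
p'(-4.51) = 0.31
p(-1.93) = -3.48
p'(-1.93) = 0.52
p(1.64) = -1.13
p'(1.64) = 0.80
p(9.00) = 6.93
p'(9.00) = 1.39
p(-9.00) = -5.13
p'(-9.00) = -0.05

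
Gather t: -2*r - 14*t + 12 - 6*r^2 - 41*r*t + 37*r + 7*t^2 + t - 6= -6*r^2 + 35*r + 7*t^2 + t*(-41*r - 13) + 6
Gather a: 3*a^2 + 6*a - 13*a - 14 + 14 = 3*a^2 - 7*a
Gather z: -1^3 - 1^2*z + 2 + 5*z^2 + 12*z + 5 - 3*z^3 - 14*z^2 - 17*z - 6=-3*z^3 - 9*z^2 - 6*z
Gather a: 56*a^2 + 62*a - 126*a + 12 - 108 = 56*a^2 - 64*a - 96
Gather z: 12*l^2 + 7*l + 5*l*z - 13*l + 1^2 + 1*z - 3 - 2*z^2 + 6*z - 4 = 12*l^2 - 6*l - 2*z^2 + z*(5*l + 7) - 6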